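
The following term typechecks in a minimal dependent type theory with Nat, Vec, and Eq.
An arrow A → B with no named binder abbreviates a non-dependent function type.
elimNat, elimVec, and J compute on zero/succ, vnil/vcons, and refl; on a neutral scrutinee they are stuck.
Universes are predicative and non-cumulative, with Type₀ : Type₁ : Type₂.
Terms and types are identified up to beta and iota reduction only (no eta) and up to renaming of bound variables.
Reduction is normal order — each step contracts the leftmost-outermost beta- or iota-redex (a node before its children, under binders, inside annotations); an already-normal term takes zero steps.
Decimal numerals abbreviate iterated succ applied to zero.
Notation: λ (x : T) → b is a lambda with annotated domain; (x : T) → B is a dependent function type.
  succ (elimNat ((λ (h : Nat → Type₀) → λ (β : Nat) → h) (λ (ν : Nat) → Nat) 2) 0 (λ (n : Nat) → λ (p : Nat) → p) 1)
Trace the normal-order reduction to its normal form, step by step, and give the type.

normal-order reduction:
  succ (elimNat ((λ (h : Nat → Type₀) → λ (β : Nat) → h) (λ (ν : Nat) → Nat) 2) 0 (λ (n : Nat) → λ (p : Nat) → p) 1)
  ~> succ ((λ (h : Nat) → λ (β : Nat) → β) 0 (elimNat ((λ (ν : Nat → Type₀) → λ (n : Nat) → ν) (λ (p : Nat) → Nat) 2) 0 (λ (x : Nat) → λ (μ : Nat) → μ) 0))
  ~> succ ((λ (h : Nat) → h) (elimNat ((λ (β : Nat → Type₀) → λ (ν : Nat) → β) (λ (n : Nat) → Nat) 2) 0 (λ (p : Nat) → λ (x : Nat) → x) 0))
  ~> succ (elimNat ((λ (h : Nat → Type₀) → λ (β : Nat) → h) (λ (ν : Nat) → Nat) 2) 0 (λ (n : Nat) → λ (p : Nat) → p) 0)
  ~> 1
the term's type:
  Nat


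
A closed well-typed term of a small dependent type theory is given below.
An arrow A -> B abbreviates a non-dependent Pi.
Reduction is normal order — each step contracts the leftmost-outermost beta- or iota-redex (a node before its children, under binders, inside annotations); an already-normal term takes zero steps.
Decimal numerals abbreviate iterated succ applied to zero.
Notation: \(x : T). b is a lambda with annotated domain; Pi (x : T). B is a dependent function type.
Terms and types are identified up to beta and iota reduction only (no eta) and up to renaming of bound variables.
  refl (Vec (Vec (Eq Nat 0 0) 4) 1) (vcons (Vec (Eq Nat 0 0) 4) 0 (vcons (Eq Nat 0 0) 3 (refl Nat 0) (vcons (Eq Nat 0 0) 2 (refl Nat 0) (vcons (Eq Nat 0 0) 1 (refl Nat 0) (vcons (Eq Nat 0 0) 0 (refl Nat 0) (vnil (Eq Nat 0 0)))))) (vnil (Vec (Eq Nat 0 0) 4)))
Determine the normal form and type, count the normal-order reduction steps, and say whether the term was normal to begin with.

normal form:
  refl (Vec (Vec (Eq Nat 0 0) 4) 1) (vcons (Vec (Eq Nat 0 0) 4) 0 (vcons (Eq Nat 0 0) 3 (refl Nat 0) (vcons (Eq Nat 0 0) 2 (refl Nat 0) (vcons (Eq Nat 0 0) 1 (refl Nat 0) (vcons (Eq Nat 0 0) 0 (refl Nat 0) (vnil (Eq Nat 0 0)))))) (vnil (Vec (Eq Nat 0 0) 4)))
inferred type:
  Eq (Vec (Vec (Eq Nat 0 0) 4) 1) (vcons (Vec (Eq Nat 0 0) 4) 0 (vcons (Eq Nat 0 0) 3 (refl Nat 0) (vcons (Eq Nat 0 0) 2 (refl Nat 0) (vcons (Eq Nat 0 0) 1 (refl Nat 0) (vcons (Eq Nat 0 0) 0 (refl Nat 0) (vnil (Eq Nat 0 0)))))) (vnil (Vec (Eq Nat 0 0) 4))) (vcons (Vec (Eq Nat 0 0) 4) 0 (vcons (Eq Nat 0 0) 3 (refl Nat 0) (vcons (Eq Nat 0 0) 2 (refl Nat 0) (vcons (Eq Nat 0 0) 1 (refl Nat 0) (vcons (Eq Nat 0 0) 0 (refl Nat 0) (vnil (Eq Nat 0 0)))))) (vnil (Vec (Eq Nat 0 0) 4)))
normal-order step count: 0
already normal: yes


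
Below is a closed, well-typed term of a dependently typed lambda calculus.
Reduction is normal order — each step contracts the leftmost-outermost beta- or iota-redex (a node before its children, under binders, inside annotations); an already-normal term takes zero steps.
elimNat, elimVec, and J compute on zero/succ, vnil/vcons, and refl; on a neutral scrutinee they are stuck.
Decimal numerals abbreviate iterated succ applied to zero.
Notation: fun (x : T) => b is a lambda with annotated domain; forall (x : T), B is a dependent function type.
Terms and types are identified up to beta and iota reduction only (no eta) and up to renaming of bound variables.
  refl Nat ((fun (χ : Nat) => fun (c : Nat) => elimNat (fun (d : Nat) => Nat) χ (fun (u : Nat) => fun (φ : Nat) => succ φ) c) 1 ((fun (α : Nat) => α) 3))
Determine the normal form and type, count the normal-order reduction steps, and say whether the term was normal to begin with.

resulting normal form:
  refl Nat 4
type:
  Eq Nat 4 4
reduction steps (normal order): 13
already normal: no
first contracted redex: a beta-redex


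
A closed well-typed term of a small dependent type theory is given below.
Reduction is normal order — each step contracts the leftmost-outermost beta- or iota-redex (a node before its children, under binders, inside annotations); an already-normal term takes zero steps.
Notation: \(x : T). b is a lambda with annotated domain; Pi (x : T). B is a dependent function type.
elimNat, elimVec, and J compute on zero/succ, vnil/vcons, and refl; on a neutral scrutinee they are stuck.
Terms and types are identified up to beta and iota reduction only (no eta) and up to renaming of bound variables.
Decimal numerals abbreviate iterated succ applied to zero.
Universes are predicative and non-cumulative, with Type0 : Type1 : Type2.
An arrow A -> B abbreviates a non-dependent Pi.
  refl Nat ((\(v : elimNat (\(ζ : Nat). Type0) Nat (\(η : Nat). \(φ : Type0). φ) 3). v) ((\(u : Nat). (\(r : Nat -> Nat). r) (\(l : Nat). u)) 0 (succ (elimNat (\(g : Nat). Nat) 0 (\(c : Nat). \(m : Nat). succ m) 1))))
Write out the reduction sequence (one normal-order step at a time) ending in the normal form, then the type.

normal-order reduction:
  refl Nat ((\(v : elimNat (\(ζ : Nat). Type0) Nat (\(η : Nat). \(φ : Type0). φ) 3). v) ((\(u : Nat). (\(r : Nat -> Nat). r) (\(l : Nat). u)) 0 (succ (elimNat (\(g : Nat). Nat) 0 (\(c : Nat). \(m : Nat). succ m) 1))))
  ~> refl Nat ((\(v : Nat). (\(ζ : Nat -> Nat). ζ) (\(η : Nat). v)) 0 (succ (elimNat (\(φ : Nat). Nat) 0 (\(u : Nat). \(r : Nat). succ r) 1)))
  ~> refl Nat ((\(v : Nat -> Nat). v) (\(ζ : Nat). 0) (succ (elimNat (\(η : Nat). Nat) 0 (\(φ : Nat). \(u : Nat). succ u) 1)))
  ~> refl Nat ((\(v : Nat). 0) (succ (elimNat (\(ζ : Nat). Nat) 0 (\(η : Nat). \(φ : Nat). succ φ) 1)))
  ~> refl Nat 0
type:
  Eq Nat 0 0


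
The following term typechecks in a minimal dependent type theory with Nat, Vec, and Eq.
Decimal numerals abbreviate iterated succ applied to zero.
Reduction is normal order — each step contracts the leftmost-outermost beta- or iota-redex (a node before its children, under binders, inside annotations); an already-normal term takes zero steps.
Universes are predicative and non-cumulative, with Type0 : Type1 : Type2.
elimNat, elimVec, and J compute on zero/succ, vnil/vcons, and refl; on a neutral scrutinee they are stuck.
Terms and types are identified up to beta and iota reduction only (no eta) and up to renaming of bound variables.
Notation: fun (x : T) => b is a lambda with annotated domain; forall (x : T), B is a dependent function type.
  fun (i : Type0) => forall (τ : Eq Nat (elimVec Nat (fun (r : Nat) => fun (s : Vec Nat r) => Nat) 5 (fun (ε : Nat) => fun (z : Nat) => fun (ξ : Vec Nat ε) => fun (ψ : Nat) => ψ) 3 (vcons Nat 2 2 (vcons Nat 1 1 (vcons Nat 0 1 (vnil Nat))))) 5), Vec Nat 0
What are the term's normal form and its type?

reduced normal form:
  fun (i : Type0) => forall (τ : Eq Nat 5 5), Vec Nat 0
inferred type:
  forall (i : Type0), Type0
observation: the leftmost-outermost redex is an elimVec iota-redex, and normalization takes 16 steps.


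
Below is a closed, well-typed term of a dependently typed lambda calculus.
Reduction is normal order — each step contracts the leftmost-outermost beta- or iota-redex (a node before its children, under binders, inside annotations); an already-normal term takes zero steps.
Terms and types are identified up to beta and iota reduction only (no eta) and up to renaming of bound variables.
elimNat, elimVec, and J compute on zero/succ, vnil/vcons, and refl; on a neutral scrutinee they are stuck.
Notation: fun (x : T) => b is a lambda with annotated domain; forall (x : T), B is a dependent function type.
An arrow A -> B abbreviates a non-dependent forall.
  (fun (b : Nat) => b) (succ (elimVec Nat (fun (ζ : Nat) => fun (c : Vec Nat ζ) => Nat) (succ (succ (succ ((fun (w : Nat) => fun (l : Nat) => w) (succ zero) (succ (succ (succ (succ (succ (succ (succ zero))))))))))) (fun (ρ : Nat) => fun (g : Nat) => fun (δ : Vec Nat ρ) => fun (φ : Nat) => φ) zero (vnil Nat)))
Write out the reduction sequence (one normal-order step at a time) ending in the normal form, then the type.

reduction (normal order):
  (fun (b : Nat) => b) (succ (elimVec Nat (fun (ζ : Nat) => fun (c : Vec Nat ζ) => Nat) (succ (succ (succ ((fun (w : Nat) => fun (l : Nat) => w) (succ zero) (succ (succ (succ (succ (succ (succ (succ zero))))))))))) (fun (ρ : Nat) => fun (g : Nat) => fun (δ : Vec Nat ρ) => fun (φ : Nat) => φ) zero (vnil Nat)))
  ~> succ (elimVec Nat (fun (b : Nat) => fun (ζ : Vec Nat b) => Nat) (succ (succ (succ ((fun (c : Nat) => fun (w : Nat) => c) (succ zero) (succ (succ (succ (succ (succ (succ (succ zero))))))))))) (fun (l : Nat) => fun (ρ : Nat) => fun (g : Vec Nat l) => fun (δ : Nat) => δ) zero (vnil Nat))
  ~> succ (succ (succ (succ ((fun (b : Nat) => fun (ζ : Nat) => b) (succ zero) (succ (succ (succ (succ (succ (succ (succ zero)))))))))))
  ~> succ (succ (succ (succ ((fun (b : Nat) => succ zero) (succ (succ (succ (succ (succ (succ (succ zero)))))))))))
  ~> succ (succ (succ (succ (succ zero))))
inferred type:
  Nat


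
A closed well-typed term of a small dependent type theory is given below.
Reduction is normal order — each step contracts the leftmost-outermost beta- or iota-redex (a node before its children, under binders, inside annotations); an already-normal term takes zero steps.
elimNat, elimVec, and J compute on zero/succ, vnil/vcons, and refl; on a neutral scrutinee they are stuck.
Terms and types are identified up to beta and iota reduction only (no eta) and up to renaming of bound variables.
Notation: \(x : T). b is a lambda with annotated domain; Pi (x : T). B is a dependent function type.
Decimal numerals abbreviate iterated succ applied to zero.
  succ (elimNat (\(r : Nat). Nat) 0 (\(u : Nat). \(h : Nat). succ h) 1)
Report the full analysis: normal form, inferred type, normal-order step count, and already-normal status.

resulting normal form:
  2
type:
  Nat
normal-order step count: 4
term was already normal: no
first redex: an elimNat iota-redex


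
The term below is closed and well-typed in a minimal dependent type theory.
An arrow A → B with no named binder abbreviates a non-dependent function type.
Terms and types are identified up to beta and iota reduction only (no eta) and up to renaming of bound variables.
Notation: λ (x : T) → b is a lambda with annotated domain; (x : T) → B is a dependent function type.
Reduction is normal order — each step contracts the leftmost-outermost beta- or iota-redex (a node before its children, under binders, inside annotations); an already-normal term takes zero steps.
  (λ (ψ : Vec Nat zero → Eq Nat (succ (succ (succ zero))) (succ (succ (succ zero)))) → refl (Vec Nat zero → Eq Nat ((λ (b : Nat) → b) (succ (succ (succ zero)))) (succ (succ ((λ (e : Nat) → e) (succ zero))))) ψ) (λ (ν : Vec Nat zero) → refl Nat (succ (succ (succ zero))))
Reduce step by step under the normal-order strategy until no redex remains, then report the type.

reduction (normal order):
  (λ (ψ : Vec Nat zero → Eq Nat (succ (succ (succ zero))) (succ (succ (succ zero)))) → refl (Vec Nat zero → Eq Nat ((λ (b : Nat) → b) (succ (succ (succ zero)))) (succ (succ ((λ (e : Nat) → e) (succ zero))))) ψ) (λ (ν : Vec Nat zero) → refl Nat (succ (succ (succ zero))))
  ~> refl (Vec Nat zero → Eq Nat ((λ (ψ : Nat) → ψ) (succ (succ (succ zero)))) (succ (succ ((λ (b : Nat) → b) (succ zero))))) (λ (e : Vec Nat zero) → refl Nat (succ (succ (succ zero))))
  ~> refl (Vec Nat zero → Eq Nat (succ (succ (succ zero))) (succ (succ ((λ (ψ : Nat) → ψ) (succ zero))))) (λ (b : Vec Nat zero) → refl Nat (succ (succ (succ zero))))
  ~> refl (Vec Nat zero → Eq Nat (succ (succ (succ zero))) (succ (succ (succ zero)))) (λ (ψ : Vec Nat zero) → refl Nat (succ (succ (succ zero))))
inferred type:
  Eq (Vec Nat zero → Eq Nat (succ (succ (succ zero))) (succ (succ (succ zero)))) (λ (ψ : Vec Nat zero) → refl Nat (succ (succ (succ zero)))) (λ (b : Vec Nat zero) → refl Nat (succ (succ (succ zero))))


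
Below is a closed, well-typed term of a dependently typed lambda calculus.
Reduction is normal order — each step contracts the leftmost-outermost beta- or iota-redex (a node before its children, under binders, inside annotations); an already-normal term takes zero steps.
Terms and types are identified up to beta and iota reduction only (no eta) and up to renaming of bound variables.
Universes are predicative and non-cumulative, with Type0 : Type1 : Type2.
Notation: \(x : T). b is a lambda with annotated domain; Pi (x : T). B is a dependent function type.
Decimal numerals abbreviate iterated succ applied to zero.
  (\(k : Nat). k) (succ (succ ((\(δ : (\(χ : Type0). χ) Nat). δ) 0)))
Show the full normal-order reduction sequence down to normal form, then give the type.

normal-order reduction sequence:
  (\(k : Nat). k) (succ (succ ((\(δ : (\(χ : Type0). χ) Nat). δ) 0)))
  ~> succ (succ ((\(k : (\(δ : Type0). δ) Nat). k) 0))
  ~> 2
the term's type:
  Nat


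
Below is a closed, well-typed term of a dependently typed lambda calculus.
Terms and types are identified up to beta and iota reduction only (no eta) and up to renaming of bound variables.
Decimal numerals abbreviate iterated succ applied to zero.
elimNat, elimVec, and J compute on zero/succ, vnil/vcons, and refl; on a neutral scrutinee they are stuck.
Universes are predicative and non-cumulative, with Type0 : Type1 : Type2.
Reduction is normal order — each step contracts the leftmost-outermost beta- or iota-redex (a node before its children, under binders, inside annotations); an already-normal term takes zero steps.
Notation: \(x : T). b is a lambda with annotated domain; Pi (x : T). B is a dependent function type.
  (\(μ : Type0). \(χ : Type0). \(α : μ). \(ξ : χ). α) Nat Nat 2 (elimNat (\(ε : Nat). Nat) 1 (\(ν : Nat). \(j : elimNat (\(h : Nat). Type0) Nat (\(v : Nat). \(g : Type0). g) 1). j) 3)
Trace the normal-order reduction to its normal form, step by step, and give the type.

normal-order reduction:
  (\(μ : Type0). \(χ : Type0). \(α : μ). \(ξ : χ). α) Nat Nat 2 (elimNat (\(ε : Nat). Nat) 1 (\(ν : Nat). \(j : elimNat (\(h : Nat). Type0) Nat (\(v : Nat). \(g : Type0). g) 1). j) 3)
  ~> (\(μ : Type0). \(χ : Nat). \(α : μ). χ) Nat 2 (elimNat (\(ξ : Nat). Nat) 1 (\(ε : Nat). \(ν : elimNat (\(j : Nat). Type0) Nat (\(h : Nat). \(v : Type0). v) 1). ν) 3)
  ~> (\(μ : Nat). \(χ : Nat). μ) 2 (elimNat (\(α : Nat). Nat) 1 (\(ξ : Nat). \(ε : elimNat (\(ν : Nat). Type0) Nat (\(j : Nat). \(h : Type0). h) 1). ε) 3)
  ~> (\(μ : Nat). 2) (elimNat (\(χ : Nat). Nat) 1 (\(α : Nat). \(ξ : elimNat (\(ε : Nat). Type0) Nat (\(ν : Nat). \(j : Type0). j) 1). ξ) 3)
  ~> 2
type:
  Nat


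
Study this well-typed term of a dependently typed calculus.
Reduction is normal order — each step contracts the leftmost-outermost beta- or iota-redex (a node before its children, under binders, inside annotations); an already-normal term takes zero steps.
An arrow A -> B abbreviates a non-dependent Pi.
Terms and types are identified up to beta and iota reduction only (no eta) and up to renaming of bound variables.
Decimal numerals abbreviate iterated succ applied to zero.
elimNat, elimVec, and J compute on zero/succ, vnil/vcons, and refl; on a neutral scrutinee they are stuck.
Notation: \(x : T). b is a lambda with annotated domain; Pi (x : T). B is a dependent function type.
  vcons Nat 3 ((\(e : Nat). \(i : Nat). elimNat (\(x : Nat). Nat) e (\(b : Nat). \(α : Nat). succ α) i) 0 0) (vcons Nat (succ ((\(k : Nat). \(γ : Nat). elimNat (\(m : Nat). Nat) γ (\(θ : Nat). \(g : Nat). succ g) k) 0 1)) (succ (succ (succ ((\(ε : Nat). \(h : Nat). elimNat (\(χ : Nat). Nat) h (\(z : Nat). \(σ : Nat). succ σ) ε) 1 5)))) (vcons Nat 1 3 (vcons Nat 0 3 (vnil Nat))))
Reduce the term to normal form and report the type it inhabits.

reduced normal form:
  vcons Nat 3 0 (vcons Nat 2 9 (vcons Nat 1 3 (vcons Nat 0 3 (vnil Nat))))
type:
  Vec Nat 4


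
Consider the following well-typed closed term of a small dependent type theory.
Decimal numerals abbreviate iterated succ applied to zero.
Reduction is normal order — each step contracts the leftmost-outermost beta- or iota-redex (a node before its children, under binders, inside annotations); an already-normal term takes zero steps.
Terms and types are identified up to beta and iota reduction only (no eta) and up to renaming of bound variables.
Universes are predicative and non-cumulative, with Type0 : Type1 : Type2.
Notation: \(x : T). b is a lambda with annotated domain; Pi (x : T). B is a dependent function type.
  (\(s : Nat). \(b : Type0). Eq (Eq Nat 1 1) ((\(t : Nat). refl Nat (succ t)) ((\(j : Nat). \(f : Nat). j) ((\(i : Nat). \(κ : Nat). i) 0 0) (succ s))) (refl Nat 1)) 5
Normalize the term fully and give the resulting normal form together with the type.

reduced normal form:
  \(s : Type0). Eq (Eq Nat 1 1) (refl Nat 1) (refl Nat 1)
the term's type:
  Pi (s : Type0). Type0
observation: contracting a beta-redex first, the term normalizes in 6 steps.


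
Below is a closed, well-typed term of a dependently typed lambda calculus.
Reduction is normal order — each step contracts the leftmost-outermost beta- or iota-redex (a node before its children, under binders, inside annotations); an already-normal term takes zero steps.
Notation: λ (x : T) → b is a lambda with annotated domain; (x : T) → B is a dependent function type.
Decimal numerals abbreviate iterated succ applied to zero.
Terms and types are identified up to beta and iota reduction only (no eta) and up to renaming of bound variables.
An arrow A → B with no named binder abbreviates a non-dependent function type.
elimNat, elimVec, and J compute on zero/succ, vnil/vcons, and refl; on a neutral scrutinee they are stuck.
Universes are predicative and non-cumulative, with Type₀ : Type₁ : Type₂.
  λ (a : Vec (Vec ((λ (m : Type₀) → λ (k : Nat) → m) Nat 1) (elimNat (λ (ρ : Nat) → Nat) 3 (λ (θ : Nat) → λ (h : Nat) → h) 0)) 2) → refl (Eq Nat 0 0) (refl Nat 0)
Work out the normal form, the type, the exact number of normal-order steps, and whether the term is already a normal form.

reduced normal form:
  λ (a : Vec (Vec Nat 3) 2) → refl (Eq Nat 0 0) (refl Nat 0)
type:
  Vec (Vec Nat 3) 2 → Eq (Eq Nat 0 0) (refl Nat 0) (refl Nat 0)
steps to reach normal form (normal order): 3
term was already normal: no
first contracted redex: a beta-redex


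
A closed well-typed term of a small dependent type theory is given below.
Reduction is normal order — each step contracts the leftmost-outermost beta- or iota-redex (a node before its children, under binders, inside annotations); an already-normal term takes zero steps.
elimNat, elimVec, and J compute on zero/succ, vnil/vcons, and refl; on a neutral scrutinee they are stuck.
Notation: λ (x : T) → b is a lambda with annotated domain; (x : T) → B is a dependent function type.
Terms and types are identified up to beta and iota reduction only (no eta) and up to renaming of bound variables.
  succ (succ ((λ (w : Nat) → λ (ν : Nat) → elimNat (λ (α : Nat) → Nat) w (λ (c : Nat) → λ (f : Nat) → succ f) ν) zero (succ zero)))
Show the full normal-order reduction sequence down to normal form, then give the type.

reduction (normal order):
  succ (succ ((λ (w : Nat) → λ (ν : Nat) → elimNat (λ (α : Nat) → Nat) w (λ (c : Nat) → λ (f : Nat) → succ f) ν) zero (succ zero)))
  ~> succ (succ ((λ (w : Nat) → elimNat (λ (ν : Nat) → Nat) zero (λ (α : Nat) → λ (c : Nat) → succ c) w) (succ zero)))
  ~> succ (succ (elimNat (λ (w : Nat) → Nat) zero (λ (ν : Nat) → λ (α : Nat) → succ α) (succ zero)))
  ~> succ (succ ((λ (w : Nat) → λ (ν : Nat) → succ ν) zero (elimNat (λ (α : Nat) → Nat) zero (λ (c : Nat) → λ (f : Nat) → succ f) zero)))
  ~> succ (succ ((λ (w : Nat) → succ w) (elimNat (λ (ν : Nat) → Nat) zero (λ (α : Nat) → λ (c : Nat) → succ c) zero)))
  ~> succ (succ (succ (elimNat (λ (w : Nat) → Nat) zero (λ (ν : Nat) → λ (α : Nat) → succ α) zero)))
  ~> succ (succ (succ zero))
type:
  Nat


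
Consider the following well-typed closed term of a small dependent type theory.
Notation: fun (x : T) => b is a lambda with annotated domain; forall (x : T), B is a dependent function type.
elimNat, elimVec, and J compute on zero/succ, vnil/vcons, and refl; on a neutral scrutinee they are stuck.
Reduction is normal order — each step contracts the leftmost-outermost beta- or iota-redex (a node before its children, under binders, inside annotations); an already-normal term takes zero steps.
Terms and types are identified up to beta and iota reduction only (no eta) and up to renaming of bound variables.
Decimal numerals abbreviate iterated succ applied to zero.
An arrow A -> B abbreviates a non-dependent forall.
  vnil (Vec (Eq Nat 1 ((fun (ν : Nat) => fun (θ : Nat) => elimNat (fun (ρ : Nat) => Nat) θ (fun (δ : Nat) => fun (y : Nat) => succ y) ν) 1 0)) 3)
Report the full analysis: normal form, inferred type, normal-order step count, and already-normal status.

normal form:
  vnil (Vec (Eq Nat 1 1) 3)
the term's type:
  Vec (Vec (Eq Nat 1 1) 3) 0
steps to reach normal form (normal order): 6
already normal: no
first redex: a beta-redex


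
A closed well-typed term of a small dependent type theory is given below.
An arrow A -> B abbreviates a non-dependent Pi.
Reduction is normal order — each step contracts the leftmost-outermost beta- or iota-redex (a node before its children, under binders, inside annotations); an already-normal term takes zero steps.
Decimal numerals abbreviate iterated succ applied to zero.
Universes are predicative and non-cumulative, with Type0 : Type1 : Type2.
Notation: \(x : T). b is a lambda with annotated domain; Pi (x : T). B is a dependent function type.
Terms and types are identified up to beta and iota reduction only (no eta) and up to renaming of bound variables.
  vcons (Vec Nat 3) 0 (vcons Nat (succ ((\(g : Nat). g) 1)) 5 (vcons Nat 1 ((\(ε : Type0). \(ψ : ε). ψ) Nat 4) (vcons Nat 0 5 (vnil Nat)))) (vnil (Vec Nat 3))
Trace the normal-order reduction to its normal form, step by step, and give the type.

normal-order reduction:
  vcons (Vec Nat 3) 0 (vcons Nat (succ ((\(g : Nat). g) 1)) 5 (vcons Nat 1 ((\(ε : Type0). \(ψ : ε). ψ) Nat 4) (vcons Nat 0 5 (vnil Nat)))) (vnil (Vec Nat 3))
  ~> vcons (Vec Nat 3) 0 (vcons Nat 2 5 (vcons Nat 1 ((\(g : Type0). \(ε : g). ε) Nat 4) (vcons Nat 0 5 (vnil Nat)))) (vnil (Vec Nat 3))
  ~> vcons (Vec Nat 3) 0 (vcons Nat 2 5 (vcons Nat 1 ((\(g : Nat). g) 4) (vcons Nat 0 5 (vnil Nat)))) (vnil (Vec Nat 3))
  ~> vcons (Vec Nat 3) 0 (vcons Nat 2 5 (vcons Nat 1 4 (vcons Nat 0 5 (vnil Nat)))) (vnil (Vec Nat 3))
type:
  Vec (Vec Nat 3) 1


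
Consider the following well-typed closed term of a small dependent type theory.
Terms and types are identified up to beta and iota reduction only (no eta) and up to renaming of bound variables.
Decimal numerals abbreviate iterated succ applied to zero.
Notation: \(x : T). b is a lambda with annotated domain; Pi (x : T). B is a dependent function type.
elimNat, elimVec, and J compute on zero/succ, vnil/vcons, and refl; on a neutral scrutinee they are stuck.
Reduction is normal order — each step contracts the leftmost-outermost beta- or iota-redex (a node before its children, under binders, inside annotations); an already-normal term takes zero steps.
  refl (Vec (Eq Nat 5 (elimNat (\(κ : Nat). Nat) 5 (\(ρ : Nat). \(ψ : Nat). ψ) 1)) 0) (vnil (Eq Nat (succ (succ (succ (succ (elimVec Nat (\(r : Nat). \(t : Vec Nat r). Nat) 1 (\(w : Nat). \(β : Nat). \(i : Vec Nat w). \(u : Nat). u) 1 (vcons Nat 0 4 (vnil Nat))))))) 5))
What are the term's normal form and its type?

resulting normal form:
  refl (Vec (Eq Nat 5 5) 0) (vnil (Eq Nat 5 5))
the term's type:
  Eq (Vec (Eq Nat 5 5) 0) (vnil (Eq Nat 5 5)) (vnil (Eq Nat 5 5))
observation: reduction starts at an elimNat iota-redex, and 10 normal-order steps reach the normal form.


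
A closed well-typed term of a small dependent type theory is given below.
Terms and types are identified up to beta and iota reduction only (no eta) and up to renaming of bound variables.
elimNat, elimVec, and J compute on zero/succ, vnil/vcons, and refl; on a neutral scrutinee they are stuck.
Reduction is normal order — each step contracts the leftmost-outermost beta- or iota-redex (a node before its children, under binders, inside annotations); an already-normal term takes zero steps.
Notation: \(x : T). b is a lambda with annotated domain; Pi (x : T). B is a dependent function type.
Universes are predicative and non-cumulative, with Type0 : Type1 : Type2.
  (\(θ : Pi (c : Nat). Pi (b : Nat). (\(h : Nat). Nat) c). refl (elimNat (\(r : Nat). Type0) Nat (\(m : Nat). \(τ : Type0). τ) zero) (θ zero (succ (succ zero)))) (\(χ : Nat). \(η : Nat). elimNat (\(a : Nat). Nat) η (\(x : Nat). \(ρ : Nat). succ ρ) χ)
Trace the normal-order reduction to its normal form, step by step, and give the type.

reduction (normal order):
  (\(θ : Pi (c : Nat). Pi (b : Nat). (\(h : Nat). Nat) c). refl (elimNat (\(r : Nat). Type0) Nat (\(m : Nat). \(τ : Type0). τ) zero) (θ zero (succ (succ zero)))) (\(χ : Nat). \(η : Nat). elimNat (\(a : Nat). Nat) η (\(x : Nat). \(ρ : Nat). succ ρ) χ)
  ~> refl (elimNat (\(θ : Nat). Type0) Nat (\(c : Nat). \(b : Type0). b) zero) ((\(h : Nat). \(r : Nat). elimNat (\(m : Nat). Nat) r (\(τ : Nat). \(χ : Nat). succ χ) h) zero (succ (succ zero)))
  ~> refl Nat ((\(θ : Nat). \(c : Nat). elimNat (\(b : Nat). Nat) c (\(h : Nat). \(r : Nat). succ r) θ) zero (succ (succ zero)))
  ~> refl Nat ((\(θ : Nat). elimNat (\(c : Nat). Nat) θ (\(b : Nat). \(h : Nat). succ h) zero) (succ (succ zero)))
  ~> refl Nat (elimNat (\(θ : Nat). Nat) (succ (succ zero)) (\(c : Nat). \(b : Nat). succ b) zero)
  ~> refl Nat (succ (succ zero))
the term's type:
  Eq Nat (succ (succ zero)) (succ (succ zero))


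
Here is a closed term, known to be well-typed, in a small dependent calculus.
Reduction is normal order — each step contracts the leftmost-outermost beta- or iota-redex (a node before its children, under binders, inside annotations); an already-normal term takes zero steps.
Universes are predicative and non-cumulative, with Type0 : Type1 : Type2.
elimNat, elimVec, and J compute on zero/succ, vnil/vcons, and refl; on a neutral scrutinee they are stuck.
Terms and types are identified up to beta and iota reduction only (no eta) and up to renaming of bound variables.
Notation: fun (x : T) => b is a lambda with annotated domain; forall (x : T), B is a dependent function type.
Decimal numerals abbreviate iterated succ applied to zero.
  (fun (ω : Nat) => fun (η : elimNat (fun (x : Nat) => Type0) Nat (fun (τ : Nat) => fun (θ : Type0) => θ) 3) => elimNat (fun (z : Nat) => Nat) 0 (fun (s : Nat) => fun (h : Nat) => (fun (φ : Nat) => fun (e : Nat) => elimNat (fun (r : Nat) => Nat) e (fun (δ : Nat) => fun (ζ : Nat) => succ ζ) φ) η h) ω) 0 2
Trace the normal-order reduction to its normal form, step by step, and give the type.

normal-order reduction sequence:
  (fun (ω : Nat) => fun (η : elimNat (fun (x : Nat) => Type0) Nat (fun (τ : Nat) => fun (θ : Type0) => θ) 3) => elimNat (fun (z : Nat) => Nat) 0 (fun (s : Nat) => fun (h : Nat) => (fun (φ : Nat) => fun (e : Nat) => elimNat (fun (r : Nat) => Nat) e (fun (δ : Nat) => fun (ζ : Nat) => succ ζ) φ) η h) ω) 0 2
  ~> (fun (ω : elimNat (fun (η : Nat) => Type0) Nat (fun (x : Nat) => fun (τ : Type0) => τ) 3) => elimNat (fun (θ : Nat) => Nat) 0 (fun (z : Nat) => fun (s : Nat) => (fun (h : Nat) => fun (φ : Nat) => elimNat (fun (e : Nat) => Nat) φ (fun (r : Nat) => fun (δ : Nat) => succ δ) h) ω s) 0) 2
  ~> elimNat (fun (ω : Nat) => Nat) 0 (fun (η : Nat) => fun (x : Nat) => (fun (τ : Nat) => fun (θ : Nat) => elimNat (fun (z : Nat) => Nat) θ (fun (s : Nat) => fun (h : Nat) => succ h) τ) 2 x) 0
  ~> 0
the term's type:
  Nat


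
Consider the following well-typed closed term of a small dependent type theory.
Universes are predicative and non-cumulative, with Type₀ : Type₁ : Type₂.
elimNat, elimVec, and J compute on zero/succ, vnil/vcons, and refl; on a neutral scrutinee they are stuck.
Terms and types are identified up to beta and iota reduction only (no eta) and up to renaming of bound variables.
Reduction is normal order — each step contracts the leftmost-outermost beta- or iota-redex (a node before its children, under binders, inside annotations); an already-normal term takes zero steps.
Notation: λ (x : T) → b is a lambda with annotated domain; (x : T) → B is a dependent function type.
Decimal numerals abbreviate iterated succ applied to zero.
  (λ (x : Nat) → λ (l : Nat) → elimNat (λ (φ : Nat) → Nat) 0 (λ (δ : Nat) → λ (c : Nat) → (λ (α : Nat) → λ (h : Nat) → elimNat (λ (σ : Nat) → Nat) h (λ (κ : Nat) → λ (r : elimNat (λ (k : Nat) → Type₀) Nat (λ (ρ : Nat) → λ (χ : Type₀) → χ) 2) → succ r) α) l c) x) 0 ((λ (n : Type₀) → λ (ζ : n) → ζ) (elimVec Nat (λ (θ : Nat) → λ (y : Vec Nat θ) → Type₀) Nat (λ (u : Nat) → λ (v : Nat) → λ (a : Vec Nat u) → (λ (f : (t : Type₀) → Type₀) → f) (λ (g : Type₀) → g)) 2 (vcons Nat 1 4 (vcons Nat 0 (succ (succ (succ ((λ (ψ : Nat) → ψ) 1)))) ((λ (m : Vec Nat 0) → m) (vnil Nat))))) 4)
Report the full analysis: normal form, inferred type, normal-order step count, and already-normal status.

resulting normal form:
  0
the term's type:
  Nat
reduction steps (normal order): 3
started in normal form: no
first redex: a beta-redex


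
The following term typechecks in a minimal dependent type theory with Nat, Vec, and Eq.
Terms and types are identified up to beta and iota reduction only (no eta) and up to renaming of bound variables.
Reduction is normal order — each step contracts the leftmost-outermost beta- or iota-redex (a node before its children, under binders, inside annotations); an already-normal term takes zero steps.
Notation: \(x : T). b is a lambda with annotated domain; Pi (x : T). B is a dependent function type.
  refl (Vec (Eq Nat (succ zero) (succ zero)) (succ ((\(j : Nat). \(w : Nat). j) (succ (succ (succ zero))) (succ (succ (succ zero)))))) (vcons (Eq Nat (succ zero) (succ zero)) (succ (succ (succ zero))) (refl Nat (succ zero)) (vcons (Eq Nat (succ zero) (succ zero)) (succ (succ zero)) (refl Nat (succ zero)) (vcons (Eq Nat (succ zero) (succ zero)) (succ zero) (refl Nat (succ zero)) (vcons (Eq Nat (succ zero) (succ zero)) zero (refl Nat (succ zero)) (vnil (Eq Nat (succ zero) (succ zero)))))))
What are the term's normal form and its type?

resulting normal form:
  refl (Vec (Eq Nat (succ zero) (succ zero)) (succ (succ (succ (succ zero))))) (vcons (Eq Nat (succ zero) (succ zero)) (succ (succ (succ zero))) (refl Nat (succ zero)) (vcons (Eq Nat (succ zero) (succ zero)) (succ (succ zero)) (refl Nat (succ zero)) (vcons (Eq Nat (succ zero) (succ zero)) (succ zero) (refl Nat (succ zero)) (vcons (Eq Nat (succ zero) (succ zero)) zero (refl Nat (succ zero)) (vnil (Eq Nat (succ zero) (succ zero)))))))
the term's type:
  Eq (Vec (Eq Nat (succ zero) (succ zero)) (succ (succ (succ (succ zero))))) (vcons (Eq Nat (succ zero) (succ zero)) (succ (succ (succ zero))) (refl Nat (succ zero)) (vcons (Eq Nat (succ zero) (succ zero)) (succ (succ zero)) (refl Nat (succ zero)) (vcons (Eq Nat (succ zero) (succ zero)) (succ zero) (refl Nat (succ zero)) (vcons (Eq Nat (succ zero) (succ zero)) zero (refl Nat (succ zero)) (vnil (Eq Nat (succ zero) (succ zero))))))) (vcons (Eq Nat (succ zero) (succ zero)) (succ (succ (succ zero))) (refl Nat (succ zero)) (vcons (Eq Nat (succ zero) (succ zero)) (succ (succ zero)) (refl Nat (succ zero)) (vcons (Eq Nat (succ zero) (succ zero)) (succ zero) (refl Nat (succ zero)) (vcons (Eq Nat (succ zero) (succ zero)) zero (refl Nat (succ zero)) (vnil (Eq Nat (succ zero) (succ zero)))))))


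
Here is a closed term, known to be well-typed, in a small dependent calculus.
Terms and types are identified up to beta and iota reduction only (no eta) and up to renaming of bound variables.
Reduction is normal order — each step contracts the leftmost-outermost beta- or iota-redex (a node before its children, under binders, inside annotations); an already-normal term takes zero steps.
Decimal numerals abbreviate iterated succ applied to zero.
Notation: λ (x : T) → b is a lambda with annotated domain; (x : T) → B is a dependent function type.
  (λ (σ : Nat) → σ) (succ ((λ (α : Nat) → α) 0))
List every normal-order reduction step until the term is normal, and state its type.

reduction (normal order):
  (λ (σ : Nat) → σ) (succ ((λ (α : Nat) → α) 0))
  ~> succ ((λ (σ : Nat) → σ) 0)
  ~> 1
inferred type:
  Nat


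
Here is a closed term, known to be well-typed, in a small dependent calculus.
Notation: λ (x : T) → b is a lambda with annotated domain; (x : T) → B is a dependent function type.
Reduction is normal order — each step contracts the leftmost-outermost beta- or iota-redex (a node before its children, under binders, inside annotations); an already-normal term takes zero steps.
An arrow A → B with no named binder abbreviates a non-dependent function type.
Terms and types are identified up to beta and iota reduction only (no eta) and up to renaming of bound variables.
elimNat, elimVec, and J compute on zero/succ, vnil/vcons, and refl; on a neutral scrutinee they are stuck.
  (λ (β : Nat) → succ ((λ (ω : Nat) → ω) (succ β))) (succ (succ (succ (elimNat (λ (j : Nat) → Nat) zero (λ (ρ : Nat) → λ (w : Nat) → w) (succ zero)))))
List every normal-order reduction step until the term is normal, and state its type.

normal-order reduction:
  (λ (β : Nat) → succ ((λ (ω : Nat) → ω) (succ β))) (succ (succ (succ (elimNat (λ (j : Nat) → Nat) zero (λ (ρ : Nat) → λ (w : Nat) → w) (succ zero)))))
  ~> succ ((λ (β : Nat) → β) (succ (succ (succ (succ (elimNat (λ (ω : Nat) → Nat) zero (λ (j : Nat) → λ (ρ : Nat) → ρ) (succ zero)))))))
  ~> succ (succ (succ (succ (succ (elimNat (λ (β : Nat) → Nat) zero (λ (ω : Nat) → λ (j : Nat) → j) (succ zero))))))
  ~> succ (succ (succ (succ (succ ((λ (β : Nat) → λ (ω : Nat) → ω) zero (elimNat (λ (j : Nat) → Nat) zero (λ (ρ : Nat) → λ (w : Nat) → w) zero))))))
  ~> succ (succ (succ (succ (succ ((λ (β : Nat) → β) (elimNat (λ (ω : Nat) → Nat) zero (λ (j : Nat) → λ (ρ : Nat) → ρ) zero))))))
  ~> succ (succ (succ (succ (succ (elimNat (λ (β : Nat) → Nat) zero (λ (ω : Nat) → λ (j : Nat) → j) zero)))))
  ~> succ (succ (succ (succ (succ zero))))
inferred type:
  Nat


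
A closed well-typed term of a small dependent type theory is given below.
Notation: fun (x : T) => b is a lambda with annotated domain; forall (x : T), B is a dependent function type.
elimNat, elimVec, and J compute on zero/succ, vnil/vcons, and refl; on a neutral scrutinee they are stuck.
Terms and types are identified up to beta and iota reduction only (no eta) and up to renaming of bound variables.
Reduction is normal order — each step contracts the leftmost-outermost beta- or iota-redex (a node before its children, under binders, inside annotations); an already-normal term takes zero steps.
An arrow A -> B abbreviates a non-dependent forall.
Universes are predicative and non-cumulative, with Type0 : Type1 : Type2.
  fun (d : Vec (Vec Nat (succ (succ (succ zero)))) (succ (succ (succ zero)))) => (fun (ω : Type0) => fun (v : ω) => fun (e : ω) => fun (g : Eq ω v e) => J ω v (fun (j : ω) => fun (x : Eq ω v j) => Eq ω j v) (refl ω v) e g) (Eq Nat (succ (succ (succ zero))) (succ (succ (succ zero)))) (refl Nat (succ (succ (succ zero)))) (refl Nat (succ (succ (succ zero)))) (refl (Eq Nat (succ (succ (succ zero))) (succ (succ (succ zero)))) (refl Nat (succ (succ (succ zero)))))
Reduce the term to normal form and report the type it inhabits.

resulting normal form:
  fun (d : Vec (Vec Nat (succ (succ (succ zero)))) (succ (succ (succ zero)))) => refl (Eq Nat (succ (succ (succ zero))) (succ (succ (succ zero)))) (refl Nat (succ (succ (succ zero))))
type:
  Vec (Vec Nat (succ (succ (succ zero)))) (succ (succ (succ zero))) -> Eq (Eq Nat (succ (succ (succ zero))) (succ (succ (succ zero)))) (refl Nat (succ (succ (succ zero)))) (refl Nat (succ (succ (succ zero))))
observation: the leftmost-outermost redex is a beta-redex, and normalization takes 5 steps.


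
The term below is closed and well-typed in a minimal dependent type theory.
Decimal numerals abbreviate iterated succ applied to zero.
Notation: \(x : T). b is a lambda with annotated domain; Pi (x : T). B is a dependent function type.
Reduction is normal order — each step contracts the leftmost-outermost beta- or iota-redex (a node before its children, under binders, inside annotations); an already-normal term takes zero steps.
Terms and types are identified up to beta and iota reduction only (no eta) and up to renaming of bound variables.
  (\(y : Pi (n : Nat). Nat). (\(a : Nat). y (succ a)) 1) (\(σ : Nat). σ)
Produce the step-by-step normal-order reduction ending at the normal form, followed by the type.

normal-order reduction sequence:
  (\(y : Pi (n : Nat). Nat). (\(a : Nat). y (succ a)) 1) (\(σ : Nat). σ)
  ~> (\(y : Nat). (\(n : Nat). n) (succ y)) 1
  ~> (\(y : Nat). y) 2
  ~> 2
the term's type:
  Nat


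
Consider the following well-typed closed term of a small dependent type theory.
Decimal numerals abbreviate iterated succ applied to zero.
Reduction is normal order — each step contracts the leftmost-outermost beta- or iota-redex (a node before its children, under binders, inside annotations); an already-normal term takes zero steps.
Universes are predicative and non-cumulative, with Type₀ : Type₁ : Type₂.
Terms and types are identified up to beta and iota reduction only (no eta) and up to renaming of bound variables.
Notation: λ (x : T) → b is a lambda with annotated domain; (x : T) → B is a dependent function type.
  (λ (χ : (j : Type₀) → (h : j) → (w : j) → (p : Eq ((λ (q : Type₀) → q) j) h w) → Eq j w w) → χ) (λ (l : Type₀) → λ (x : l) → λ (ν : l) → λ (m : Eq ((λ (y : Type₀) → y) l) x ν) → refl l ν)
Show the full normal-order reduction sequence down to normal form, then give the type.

reduction (normal order):
  (λ (χ : (j : Type₀) → (h : j) → (w : j) → (p : Eq ((λ (q : Type₀) → q) j) h w) → Eq j w w) → χ) (λ (l : Type₀) → λ (x : l) → λ (ν : l) → λ (m : Eq ((λ (y : Type₀) → y) l) x ν) → refl l ν)
  ~> λ (χ : Type₀) → λ (j : χ) → λ (h : χ) → λ (w : Eq ((λ (p : Type₀) → p) χ) j h) → refl χ h
  ~> λ (χ : Type₀) → λ (j : χ) → λ (h : χ) → λ (w : Eq χ j h) → refl χ h
the term's type:
  (χ : Type₀) → (j : χ) → (h : χ) → (w : Eq χ j h) → Eq χ h h


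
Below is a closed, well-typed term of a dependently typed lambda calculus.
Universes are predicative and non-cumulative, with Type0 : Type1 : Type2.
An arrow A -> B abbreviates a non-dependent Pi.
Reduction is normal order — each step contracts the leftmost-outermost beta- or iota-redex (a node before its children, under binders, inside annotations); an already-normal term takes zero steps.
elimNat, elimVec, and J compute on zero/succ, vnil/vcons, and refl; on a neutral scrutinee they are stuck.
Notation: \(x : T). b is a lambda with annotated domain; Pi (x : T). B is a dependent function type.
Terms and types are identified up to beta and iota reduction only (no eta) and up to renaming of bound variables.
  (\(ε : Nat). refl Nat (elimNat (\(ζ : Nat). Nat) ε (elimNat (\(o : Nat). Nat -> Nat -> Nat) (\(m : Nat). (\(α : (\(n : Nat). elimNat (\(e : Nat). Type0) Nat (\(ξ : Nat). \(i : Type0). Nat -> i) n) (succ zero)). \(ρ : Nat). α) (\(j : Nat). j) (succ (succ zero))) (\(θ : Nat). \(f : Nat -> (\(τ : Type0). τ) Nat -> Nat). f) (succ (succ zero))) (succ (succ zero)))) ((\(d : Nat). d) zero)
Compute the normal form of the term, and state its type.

resulting normal form:
  refl Nat zero
type:
  Eq Nat zero zero
observation: reduction starts at a beta-redex, and 27 normal-order steps reach the normal form.
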